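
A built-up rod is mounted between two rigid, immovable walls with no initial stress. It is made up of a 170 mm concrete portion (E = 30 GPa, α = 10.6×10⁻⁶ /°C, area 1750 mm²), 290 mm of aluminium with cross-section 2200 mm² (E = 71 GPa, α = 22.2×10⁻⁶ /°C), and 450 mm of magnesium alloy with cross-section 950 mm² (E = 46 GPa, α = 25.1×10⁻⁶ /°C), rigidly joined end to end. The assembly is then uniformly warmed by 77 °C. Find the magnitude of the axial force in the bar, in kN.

P ≈ 97.7 kN (compressive)

If the supports were absent, the total length change would be Σ αᵢΔT Lᵢ = 10.6×10⁻⁶×77×170 + 22.2×10⁻⁶×77×290 + 25.1×10⁻⁶×77×450 = 1.504 mm.
The rigid supports impose zero overall length change; the single axial force P common to all segments must satisfy P Σ Lᵢ/(AᵢEᵢ) = δ_free.
Σ Lᵢ/(AᵢEᵢ) = 170/(1750×30×10³) + 290/(2200×71×10³) + 450/(950×46×10³) = 1.539×10⁻⁵ mm/N.
P = 1.504 / 1.539×10⁻⁵ = 97720 N = 97.72 kN, compressive.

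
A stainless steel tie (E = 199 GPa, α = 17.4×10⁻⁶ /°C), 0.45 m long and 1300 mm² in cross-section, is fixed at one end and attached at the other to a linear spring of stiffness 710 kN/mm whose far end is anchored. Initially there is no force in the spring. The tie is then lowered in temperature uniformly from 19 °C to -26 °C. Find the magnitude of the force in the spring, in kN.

P ≈ 112 kN

If the spring were absent the tie would shorten by αΔT L = 17.4×10⁻⁶ × 45 × 450 = 0.3523 mm.
With a force P in the spring, the elastic change of the tie is PL/(AE) and that of the spring is P/k; compatibility requires their sum to equal δ_free.
P [ L/(AE) + 1/k ] = δ_free → P [ 450/(1300×199×10³) + 1/(710×10³) ] = 0.3523.
P = 0.3523 / 3.148×10⁻⁶ = 111900 N.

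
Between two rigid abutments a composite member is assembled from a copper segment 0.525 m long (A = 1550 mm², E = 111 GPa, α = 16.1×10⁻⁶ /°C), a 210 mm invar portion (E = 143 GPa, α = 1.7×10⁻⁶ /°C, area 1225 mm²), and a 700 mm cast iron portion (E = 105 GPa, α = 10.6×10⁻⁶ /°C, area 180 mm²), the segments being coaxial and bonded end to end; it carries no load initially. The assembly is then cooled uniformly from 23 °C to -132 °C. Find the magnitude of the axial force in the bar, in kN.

P ≈ 60.9 kN (tensile)

With the walls removed the bar would change length by δ_free = Σ αᵢΔT Lᵢ = 16.1×10⁻⁶×155×525 + 1.7×10⁻⁶×155×210 + 10.6×10⁻⁶×155×700 = 2.516 mm.
The walls prevent any net length change, so an axial force P (same in every segment) develops. Compatibility: P · Σ Lᵢ/(AᵢEᵢ) = δ_free.
Σ Lᵢ/(AᵢEᵢ) = 525/(1550×111×10³) + 210/(1225×143×10³) + 700/(180×105×10³) = 4.129×10⁻⁵ mm/N.
Hence P = δ_free / Σ(L/AE) = 2.516/4.129×10⁻⁵ = 60.93 kN (tensile).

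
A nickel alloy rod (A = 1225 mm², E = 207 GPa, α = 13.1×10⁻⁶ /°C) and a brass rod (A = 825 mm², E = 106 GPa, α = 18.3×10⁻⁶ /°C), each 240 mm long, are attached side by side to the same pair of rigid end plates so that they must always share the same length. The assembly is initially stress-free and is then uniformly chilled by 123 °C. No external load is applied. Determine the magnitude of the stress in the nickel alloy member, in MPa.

σ ≈ 34 MPa (compressive)

The brass has the larger α, so on cooling it would change length more than the nickel alloy if both were free. The rigid plates force a common final length, so the brass is put into tension and the nickel alloy into compression, with equal and opposite forces P (no external load).
Setting the final lengths equal and cancelling L: (α₁ − α₂)ΔT = P/(A₁E₁) + P/(A₂E₂).
|α₁ − α₂|·ΔT = 5.2×10⁻⁶ × 123 = 0.0006396.
1/(A₁E₁) + 1/(A₂E₂) = 1/(1225×207×10³) + 1/(825×106×10³) = 1.538×10⁻⁸ N⁻¹.
So P = 0.0006396 / 1.538×10⁻⁸ = 41.59 kN.
σ_{nickel alloy} = P/A₁ = 41590/1225 = 33.95 MPa, compressive.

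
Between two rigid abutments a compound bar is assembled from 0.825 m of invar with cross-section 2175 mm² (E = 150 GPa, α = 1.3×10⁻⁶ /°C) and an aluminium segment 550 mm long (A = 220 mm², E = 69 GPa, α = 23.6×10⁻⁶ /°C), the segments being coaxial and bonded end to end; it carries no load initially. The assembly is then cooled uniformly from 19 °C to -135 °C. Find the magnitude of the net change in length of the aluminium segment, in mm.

|ΔL| ≈ 0.024 mm

With the walls removed the bar would change length by δ_free = Σ αᵢΔT Lᵢ = 1.3×10⁻⁶×154×825 + 23.6×10⁻⁶×154×550 = 2.164 mm.
The rigid supports impose zero overall length change; the single axial force P common to all segments must satisfy P Σ Lᵢ/(AᵢEᵢ) = δ_free.
The series flexibility is Σ Lᵢ/(AᵢEᵢ) = 825/(2175×150×10³) + 550/(220×69×10³) = 3.876×10⁻⁵ mm/N.
So P = 2.164 / 3.876×10⁻⁵ = 55.83 kN, tensile.
For the aluminium segment, free thermal change = 23.6×10⁻⁶×154×550 = 1.999 mm and elastic change from P = 55830×550/(220×69×10³) = 2.023 mm; these oppose, so the net change is 0.024 mm (segment lengthens).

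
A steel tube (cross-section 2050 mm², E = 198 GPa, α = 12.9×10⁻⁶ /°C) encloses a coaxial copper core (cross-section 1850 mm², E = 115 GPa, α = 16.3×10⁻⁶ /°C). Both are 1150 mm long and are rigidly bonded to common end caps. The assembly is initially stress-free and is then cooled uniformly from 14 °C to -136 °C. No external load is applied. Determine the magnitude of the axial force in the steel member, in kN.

P ≈ 71.2 kN (compressive in the steel)

The copper has the larger α, so on cooling it would change length more than the steel if both were free. The rigid plates force a common final length, so the copper is put into tension and the steel into compression, with equal and opposite forces P (no external load).
Setting the final lengths equal and cancelling L: (α₁ − α₂)ΔT = P/(A₁E₁) + P/(A₂E₂).
|α₁ − α₂|·ΔT = 3.4×10⁻⁶ × 150 = 0.00051.
1/(A₁E₁) + 1/(A₂E₂) = 1/(2050×198×10³) + 1/(1850×115×10³) = 7.164×10⁻⁹ N⁻¹.
So P = 0.00051 / 7.164×10⁻⁹ = 71.19 kN.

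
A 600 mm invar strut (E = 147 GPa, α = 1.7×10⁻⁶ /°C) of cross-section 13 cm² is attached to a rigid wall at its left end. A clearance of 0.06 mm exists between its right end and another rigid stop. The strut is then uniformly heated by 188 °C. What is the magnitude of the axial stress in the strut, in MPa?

σ ≈ 32.3 MPa (compressive)

If the wall were absent the strut would grow by αΔT L = 1.7×10⁻⁶ × 188 × 600 = 0.1918 mm.
The gap closes (δ_free > 0.06 mm) and the wall then resists a further 0.1918 − 0.06 = 0.1318 mm of expansion.
Compatibility: PL/(AE) = 0.1318 mm, so σ = P/A = E × (0.1318/600) = 32.28 MPa.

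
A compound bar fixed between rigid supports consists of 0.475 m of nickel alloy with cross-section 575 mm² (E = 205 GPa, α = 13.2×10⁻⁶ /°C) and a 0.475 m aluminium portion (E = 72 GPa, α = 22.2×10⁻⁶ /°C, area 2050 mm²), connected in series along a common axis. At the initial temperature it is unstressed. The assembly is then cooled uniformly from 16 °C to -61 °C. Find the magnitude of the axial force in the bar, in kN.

P ≈ 179 kN (tensile)

Free thermal contraction of the whole bar: Σ αᵢΔT Lᵢ = 13.2×10⁻⁶×77×475 + 22.2×10⁻⁶×77×475 = 1.295 mm.
The walls prevent any net length change, so an axial force P (same in every segment) develops. Compatibility: P · Σ Lᵢ/(AᵢEᵢ) = δ_free.
The series flexibility is Σ Lᵢ/(AᵢEᵢ) = 475/(575×205×10³) + 475/(2050×72×10³) = 7.248×10⁻⁶ mm/N.
So P = 1.295 / 7.248×10⁻⁶ = 178.6 kN, tensile.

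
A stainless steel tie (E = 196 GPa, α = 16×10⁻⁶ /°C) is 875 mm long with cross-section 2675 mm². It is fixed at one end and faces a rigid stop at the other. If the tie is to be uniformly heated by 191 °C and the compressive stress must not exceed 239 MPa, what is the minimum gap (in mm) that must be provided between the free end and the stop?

Free expansion if unrestrained: δ_free = αΔT L = 16×10⁻⁶ × 191 × 875 = 2.674 mm.
At the allowable stress the elastic shortening the wall may impose is σL/E = 239 × 875 / (196×10³) = 1.067 mm.
The gap must absorb the remainder: g_min = 2.674 − 1.067 = 1.607 mm.

g ≈ 1.61 mm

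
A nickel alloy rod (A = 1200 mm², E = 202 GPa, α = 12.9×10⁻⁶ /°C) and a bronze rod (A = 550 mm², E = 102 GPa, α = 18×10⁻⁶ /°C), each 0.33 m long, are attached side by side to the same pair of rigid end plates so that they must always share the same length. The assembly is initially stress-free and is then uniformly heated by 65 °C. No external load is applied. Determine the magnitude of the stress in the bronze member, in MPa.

σ ≈ 27.5 MPa (compressive)

The bronze has the larger α, so on heating it would change length more than the nickel alloy if both were free. The rigid plates force a common final length, so the bronze is put into compression and the nickel alloy into tension, with equal and opposite forces P (no external load).
Setting the final lengths equal and cancelling L: (α₁ − α₂)ΔT = P/(A₁E₁) + P/(A₂E₂).
|α₁ − α₂|·ΔT = 5.1×10⁻⁶ × 65 = 0.0003315.
1/(A₁E₁) + 1/(A₂E₂) = 1/(1200×202×10³) + 1/(550×102×10³) = 2.195×10⁻⁸ N⁻¹.
P = 0.0003315 / 2.195×10⁻⁸ = 15100 N = 15.1 kN.
σ_{bronze} = P/A₂ = 15100/550 = 27.46 MPa, compressive.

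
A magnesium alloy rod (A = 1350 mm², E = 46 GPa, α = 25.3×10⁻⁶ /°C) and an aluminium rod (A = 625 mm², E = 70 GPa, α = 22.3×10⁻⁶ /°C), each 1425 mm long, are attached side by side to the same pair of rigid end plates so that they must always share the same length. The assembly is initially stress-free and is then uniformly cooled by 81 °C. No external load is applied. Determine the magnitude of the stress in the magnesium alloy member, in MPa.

σ ≈ 4.62 MPa (tensile)

The magnesium alloy has the larger α, so on cooling it would change length more than the aluminium if both were free. The rigid plates force a common final length, so the magnesium alloy is put into tension and the aluminium into compression, with equal and opposite forces P (no external load).
Setting the final lengths equal and cancelling L: (α₁ − α₂)ΔT = P/(A₁E₁) + P/(A₂E₂).
|α₁ − α₂|·ΔT = 3×10⁻⁶ × 81 = 0.000243.
1/(A₁E₁) + 1/(A₂E₂) = 1/(1350×46×10³) + 1/(625×70×10³) = 3.896×10⁻⁸ N⁻¹.
So P = 0.000243 / 3.896×10⁻⁸ = 6.237 kN.
σ_{magnesium alloy} = P/A₁ = 6237/1350 = 4.62 MPa, tensile.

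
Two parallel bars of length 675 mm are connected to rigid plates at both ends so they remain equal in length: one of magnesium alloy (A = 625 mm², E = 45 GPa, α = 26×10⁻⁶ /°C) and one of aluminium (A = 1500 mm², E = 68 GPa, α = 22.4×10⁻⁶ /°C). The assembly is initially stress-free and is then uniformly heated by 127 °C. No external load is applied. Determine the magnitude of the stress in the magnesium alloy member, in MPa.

σ ≈ 16.1 MPa (compressive)

Both members must finish at the same length. With the larger α, the magnesium alloy tends to over-expand; the plates restrain it, putting the magnesium alloy in compression and the aluminium in tension. With no external load the two internal forces are equal and opposite, magnitude P.
Equating the net (thermal + elastic) strains gives |α₁ − α₂|·ΔT = P·[1/(A₁E₁) + 1/(A₂E₂)].
|α₁ − α₂|·ΔT = 3.6×10⁻⁶ × 127 = 0.0004572.
1/(A₁E₁) + 1/(A₂E₂) = 1/(625×45×10³) + 1/(1500×68×10³) = 4.536×10⁻⁸ N⁻¹.
P = 0.0004572 / 4.536×10⁻⁸ = 10080 N = 10.08 kN.
σ_{magnesium alloy} = P/A₁ = 10080/625 = 16.13 MPa, compressive.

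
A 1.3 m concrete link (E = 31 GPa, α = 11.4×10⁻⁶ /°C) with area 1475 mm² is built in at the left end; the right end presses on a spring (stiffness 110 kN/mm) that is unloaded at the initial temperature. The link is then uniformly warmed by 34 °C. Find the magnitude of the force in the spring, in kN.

Free thermal expansion: δ_free = αΔT L = 11.4×10⁻⁶ × 34 × 1300 = 0.5039 mm.
With a force P in the spring, the elastic change of the link is PL/(AE) and that of the spring is P/k; compatibility requires their sum to equal δ_free.
P [ L/(AE) + 1/k ] = δ_free → P [ 1300/(1475×31×10³) + 1/(110×10³) ] = 0.5039.
P = 0.5039 / 3.752×10⁻⁵ = 13430 N.

P ≈ 13.4 kN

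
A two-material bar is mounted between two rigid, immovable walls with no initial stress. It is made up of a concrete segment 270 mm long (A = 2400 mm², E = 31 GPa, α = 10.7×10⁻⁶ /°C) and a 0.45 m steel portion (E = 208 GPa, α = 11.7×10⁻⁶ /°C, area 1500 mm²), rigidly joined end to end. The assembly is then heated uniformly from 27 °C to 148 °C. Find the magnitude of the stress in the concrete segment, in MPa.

σ ≈ 81.1 MPa (compressive)

With the walls removed the bar would change length by δ_free = Σ αᵢΔT Lᵢ = 10.7×10⁻⁶×121×270 + 11.7×10⁻⁶×121×450 = 0.9866 mm.
The walls prevent any net length change, so an axial force P (same in every segment) develops. Compatibility: P · Σ Lᵢ/(AᵢEᵢ) = δ_free.
The series flexibility is Σ Lᵢ/(AᵢEᵢ) = 270/(2400×31×10³) + 450/(1500×208×10³) = 5.071×10⁻⁶ mm/N.
So P = 0.9866 / 5.071×10⁻⁶ = 194.6 kN, compressive.
σ_{concrete} = P / A = 194600 / 2400 = 81.06 MPa.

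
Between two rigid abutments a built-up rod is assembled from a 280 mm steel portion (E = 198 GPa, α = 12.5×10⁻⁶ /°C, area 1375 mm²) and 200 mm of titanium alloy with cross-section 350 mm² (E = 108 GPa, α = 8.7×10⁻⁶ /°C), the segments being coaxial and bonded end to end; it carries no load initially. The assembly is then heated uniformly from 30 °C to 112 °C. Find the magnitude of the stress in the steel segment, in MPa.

σ ≈ 49.4 MPa (compressive)

If the supports were absent, the total length change would be Σ αᵢΔT Lᵢ = 12.5×10⁻⁶×82×280 + 8.7×10⁻⁶×82×200 = 0.4297 mm.
The rigid supports impose zero overall length change; the single axial force P common to all segments must satisfy P Σ Lᵢ/(AᵢEᵢ) = δ_free.
The series flexibility is Σ Lᵢ/(AᵢEᵢ) = 280/(1375×198×10³) + 200/(350×108×10³) = 6.319×10⁻⁶ mm/N.
So P = 0.4297 / 6.319×10⁻⁶ = 67.99 kN, compressive.
σ_{steel} = P / A = 67990 / 1375 = 49.45 MPa.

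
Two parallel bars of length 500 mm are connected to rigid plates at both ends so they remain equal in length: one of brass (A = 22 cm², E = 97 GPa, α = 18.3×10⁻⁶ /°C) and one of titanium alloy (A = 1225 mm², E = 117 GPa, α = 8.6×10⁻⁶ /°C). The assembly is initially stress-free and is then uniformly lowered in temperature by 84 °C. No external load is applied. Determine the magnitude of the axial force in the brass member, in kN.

P ≈ 69.9 kN (tensile in the brass)

Equilibrium of a rigid end plate with no external load gives equal and opposite internal forces ±P in the two members. Since α_{brass} > α_{titanium alloy}, cooling drives the brass into tension and the titanium alloy into compression.
Equating the net (thermal + elastic) strains gives |α₁ − α₂|·ΔT = P·[1/(A₁E₁) + 1/(A₂E₂)].
|α₁ − α₂|·ΔT = 9.7×10⁻⁶ × 84 = 0.0008148.
1/(A₁E₁) + 1/(A₂E₂) = 1/(2200×97×10³) + 1/(1225×117×10³) = 1.166×10⁻⁸ N⁻¹.
P = 0.0008148 / 1.166×10⁻⁸ = 69860 N = 69.86 kN.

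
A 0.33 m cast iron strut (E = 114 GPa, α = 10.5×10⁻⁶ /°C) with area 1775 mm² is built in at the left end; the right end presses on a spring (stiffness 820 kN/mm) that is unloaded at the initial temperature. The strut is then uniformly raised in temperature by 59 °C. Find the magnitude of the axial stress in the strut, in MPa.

σ ≈ 40.4 MPa (compressive)

Free thermal expansion: δ_free = αΔT L = 10.5×10⁻⁶ × 59 × 330 = 0.2044 mm.
With a force P in the spring, the elastic change of the strut is PL/(AE) and that of the spring is P/k; compatibility requires their sum to equal δ_free.
P [ L/(AE) + 1/k ] = δ_free → P [ 330/(1775×114×10³) + 1/(820×10³) ] = 0.2044.
P = 0.2044 / 2.85×10⁻⁶ = 71720 N.
σ = P/A = 71720/1775 = 40.41 MPa.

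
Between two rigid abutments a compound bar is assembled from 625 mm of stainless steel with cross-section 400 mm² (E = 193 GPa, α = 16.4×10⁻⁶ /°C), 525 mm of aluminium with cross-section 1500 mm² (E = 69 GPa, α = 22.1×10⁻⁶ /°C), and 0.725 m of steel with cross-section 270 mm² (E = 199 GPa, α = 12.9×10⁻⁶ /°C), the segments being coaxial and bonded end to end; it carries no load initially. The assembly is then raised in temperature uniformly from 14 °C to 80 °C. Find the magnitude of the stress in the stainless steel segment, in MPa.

With the walls removed the bar would change length by δ_free = Σ αᵢΔT Lᵢ = 16.4×10⁻⁶×66×625 + 22.1×10⁻⁶×66×525 + 12.9×10⁻⁶×66×725 = 2.06 mm.
Since the ends are fixed, an axial force P builds up, equal in every segment, with P · Σ Lᵢ/(AᵢEᵢ) = δ_free.
The series flexibility is Σ Lᵢ/(AᵢEᵢ) = 625/(400×193×10³) + 525/(1500×69×10³) + 725/(270×199×10³) = 2.666×10⁻⁵ mm/N.
P = 2.06 / 2.666×10⁻⁵ = 77250 N = 77.25 kN, compressive.
σ_{stainless steel} = P / A = 77250 / 400 = 193.1 MPa.

σ ≈ 193 MPa (compressive)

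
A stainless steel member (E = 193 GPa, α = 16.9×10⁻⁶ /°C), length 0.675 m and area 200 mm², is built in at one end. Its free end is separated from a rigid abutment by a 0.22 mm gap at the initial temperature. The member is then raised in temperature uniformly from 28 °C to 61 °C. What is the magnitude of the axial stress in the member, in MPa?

σ ≈ 44.7 MPa (compressive)

If the wall were absent the member would grow by αΔT L = 16.9×10⁻⁶ × 33 × 675 = 0.3764 mm.
The gap closes (δ_free > 0.22 mm) and the wall then resists a further 0.3764 − 0.22 = 0.1564 mm of expansion.
That suppressed elongation corresponds to σ = E·Δ/L = 193×10³ × 0.1564/675 = 44.73 MPa.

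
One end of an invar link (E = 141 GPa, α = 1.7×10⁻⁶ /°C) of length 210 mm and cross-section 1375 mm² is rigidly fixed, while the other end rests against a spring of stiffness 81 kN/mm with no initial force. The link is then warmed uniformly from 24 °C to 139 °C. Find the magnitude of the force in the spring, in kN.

P ≈ 3.06 kN

If the spring were absent the link would lengthen by αΔT L = 1.7×10⁻⁶ × 115 × 210 = 0.04105 mm.
With a force P in the spring, the elastic change of the link is PL/(AE) and that of the spring is P/k; compatibility requires their sum to equal δ_free.
P [ L/(AE) + 1/k ] = δ_free → P [ 210/(1375×141×10³) + 1/(81×10³) ] = 0.04105.
P = 0.04105 / 1.343×10⁻⁵ = 3057 N.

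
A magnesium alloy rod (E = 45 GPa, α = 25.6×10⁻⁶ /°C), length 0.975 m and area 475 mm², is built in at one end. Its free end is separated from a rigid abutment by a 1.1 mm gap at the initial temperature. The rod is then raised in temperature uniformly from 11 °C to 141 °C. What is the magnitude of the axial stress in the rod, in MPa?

Free thermal elongation = αΔT L = 25.6×10⁻⁶ × 130 × 975 = 3.245 mm.
The gap closes (δ_free > 1.1 mm) and the wall then resists a further 3.245 − 1.1 = 2.145 mm of expansion.
That suppressed elongation corresponds to σ = E·Δ/L = 45×10³ × 2.145/975 = 98.99 MPa.

σ ≈ 99 MPa (compressive)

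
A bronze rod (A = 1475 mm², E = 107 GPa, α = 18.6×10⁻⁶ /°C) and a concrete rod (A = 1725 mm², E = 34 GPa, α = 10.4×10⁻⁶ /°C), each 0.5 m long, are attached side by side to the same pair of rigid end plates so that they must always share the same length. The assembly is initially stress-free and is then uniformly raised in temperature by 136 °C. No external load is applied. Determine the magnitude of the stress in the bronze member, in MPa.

σ ≈ 32.3 MPa (compressive)

Equilibrium of a rigid end plate with no external load gives equal and opposite internal forces ±P in the two members. Since α_{bronze} > α_{concrete}, heating drives the bronze into compression and the concrete into tension.
Equating the net (thermal + elastic) strains gives |α₁ − α₂|·ΔT = P·[1/(A₁E₁) + 1/(A₂E₂)].
|α₁ − α₂|·ΔT = 8.2×10⁻⁶ × 136 = 0.001115.
1/(A₁E₁) + 1/(A₂E₂) = 1/(1475×107×10³) + 1/(1725×34×10³) = 2.339×10⁻⁸ N⁻¹.
So P = 0.001115 / 2.339×10⁻⁸ = 47.69 kN.
σ_{bronze} = P/A₁ = 47690/1475 = 32.33 MPa, compressive.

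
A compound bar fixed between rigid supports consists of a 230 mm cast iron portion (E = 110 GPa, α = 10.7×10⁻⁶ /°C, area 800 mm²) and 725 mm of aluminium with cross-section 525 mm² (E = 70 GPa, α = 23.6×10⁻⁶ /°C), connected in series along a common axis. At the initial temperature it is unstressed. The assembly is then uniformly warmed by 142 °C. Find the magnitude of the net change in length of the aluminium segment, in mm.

With the walls removed the bar would change length by δ_free = Σ αᵢΔT Lᵢ = 10.7×10⁻⁶×142×230 + 23.6×10⁻⁶×142×725 = 2.779 mm.
The rigid supports impose zero overall length change; the single axial force P common to all segments must satisfy P Σ Lᵢ/(AᵢEᵢ) = δ_free.
The series flexibility is Σ Lᵢ/(AᵢEᵢ) = 230/(800×110×10³) + 725/(525×70×10³) = 2.234×10⁻⁵ mm/N.
Hence P = δ_free / Σ(L/AE) = 2.779/2.234×10⁻⁵ = 124.4 kN (compressive).
For the aluminium segment, free thermal change = 23.6×10⁻⁶×142×725 = 2.43 mm and elastic change from P = 124400×725/(525×70×10³) = 2.454 mm; these oppose, so the net change is 0.0243 mm (segment shortens).

|ΔL| ≈ 0.0243 mm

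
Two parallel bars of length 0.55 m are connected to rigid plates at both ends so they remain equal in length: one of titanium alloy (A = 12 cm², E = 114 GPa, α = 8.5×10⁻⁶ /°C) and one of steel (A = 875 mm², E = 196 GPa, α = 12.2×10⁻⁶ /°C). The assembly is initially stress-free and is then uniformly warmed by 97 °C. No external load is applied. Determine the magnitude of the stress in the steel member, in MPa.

σ ≈ 31.2 MPa (compressive)

The steel has the larger α, so on heating it would change length more than the titanium alloy if both were free. The rigid plates force a common final length, so the steel is put into compression and the titanium alloy into tension, with equal and opposite forces P (no external load).
Equating the net (thermal + elastic) strains gives |α₁ − α₂|·ΔT = P·[1/(A₁E₁) + 1/(A₂E₂)].
|α₁ − α₂|·ΔT = 3.7×10⁻⁶ × 97 = 0.0003589.
1/(A₁E₁) + 1/(A₂E₂) = 1/(1200×114×10³) + 1/(875×196×10³) = 1.314×10⁻⁸ N⁻¹.
So P = 0.0003589 / 1.314×10⁻⁸ = 27.31 kN.
σ_{steel} = P/A₂ = 27310/875 = 31.21 MPa, compressive.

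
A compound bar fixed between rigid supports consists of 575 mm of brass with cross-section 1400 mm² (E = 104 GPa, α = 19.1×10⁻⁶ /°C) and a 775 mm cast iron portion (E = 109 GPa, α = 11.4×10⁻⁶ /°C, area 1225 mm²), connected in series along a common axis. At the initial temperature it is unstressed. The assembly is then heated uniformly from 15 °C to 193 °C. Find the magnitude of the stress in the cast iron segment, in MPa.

σ ≈ 295 MPa (compressive)

If the supports were absent, the total length change would be Σ αᵢΔT Lᵢ = 19.1×10⁻⁶×178×575 + 11.4×10⁻⁶×178×775 = 3.528 mm.
The walls prevent any net length change, so an axial force P (same in every segment) develops. Compatibility: P · Σ Lᵢ/(AᵢEᵢ) = δ_free.
Σ Lᵢ/(AᵢEᵢ) = 575/(1400×104×10³) + 775/(1225×109×10³) = 9.753×10⁻⁶ mm/N.
Hence P = δ_free / Σ(L/AE) = 3.528/9.753×10⁻⁶ = 361.7 kN (compressive).
σ_{cast iron} = P / A = 361700 / 1225 = 295.2 MPa.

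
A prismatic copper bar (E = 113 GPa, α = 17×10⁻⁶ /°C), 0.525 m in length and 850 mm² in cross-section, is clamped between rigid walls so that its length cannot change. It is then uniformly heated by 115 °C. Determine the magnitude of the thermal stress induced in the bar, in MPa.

σ ≈ 221 MPa (compressive)

Because both ends are immovable the net strain is zero, and the suppressed thermal strain is αΔT = 17×10⁻⁶ × 115 = 1955×10⁻⁶.
Hence σ = E·αΔT = 113×10³ × 1955×10⁻⁶ = 220.9 MPa, compressive.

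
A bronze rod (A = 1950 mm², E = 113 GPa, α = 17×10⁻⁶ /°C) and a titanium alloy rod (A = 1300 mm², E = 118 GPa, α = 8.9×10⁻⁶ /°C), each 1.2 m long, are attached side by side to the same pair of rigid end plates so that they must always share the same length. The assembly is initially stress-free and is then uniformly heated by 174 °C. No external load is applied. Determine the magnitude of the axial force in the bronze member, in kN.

P ≈ 127 kN (compressive in the bronze)

Both members must finish at the same length. With the larger α, the bronze tends to over-expand; the plates restrain it, putting the bronze in compression and the titanium alloy in tension. With no external load the two internal forces are equal and opposite, magnitude P.
Equating the net (thermal + elastic) strains gives |α₁ − α₂|·ΔT = P·[1/(A₁E₁) + 1/(A₂E₂)].
|α₁ − α₂|·ΔT = 8.1×10⁻⁶ × 174 = 0.001409.
1/(A₁E₁) + 1/(A₂E₂) = 1/(1950×113×10³) + 1/(1300×118×10³) = 1.106×10⁻⁸ N⁻¹.
P = 0.001409 / 1.106×10⁻⁸ = 127500 N = 127.5 kN.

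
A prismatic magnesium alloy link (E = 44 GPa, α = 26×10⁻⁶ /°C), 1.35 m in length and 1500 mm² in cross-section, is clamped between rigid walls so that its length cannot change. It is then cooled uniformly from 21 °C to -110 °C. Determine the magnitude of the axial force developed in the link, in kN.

P ≈ 225 kN (tensile)

With zero net strain, σ = E·αΔT = 44 GPa × 26×10⁻⁶ × 131 = 149.9 MPa.
Then P = σA = 149.9 × 1500 mm² = 224.8 kN, tensile.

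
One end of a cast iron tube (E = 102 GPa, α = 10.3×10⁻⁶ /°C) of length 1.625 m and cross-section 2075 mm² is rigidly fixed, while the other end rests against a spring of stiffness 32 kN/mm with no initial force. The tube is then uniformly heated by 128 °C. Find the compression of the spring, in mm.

If the spring were absent the tube would lengthen by αΔT L = 10.3×10⁻⁶ × 128 × 1625 = 2.142 mm.
With a force P in the spring, the elastic change of the tube is PL/(AE) and that of the spring is P/k; compatibility requires their sum to equal δ_free.
So P = δ_free / [L/(AE) + 1/k] = 2.142 / [ 1625/(2075×102×10³) + 1/(32×10³) ].
P = 2.142 / 3.893×10⁻⁵ = 55040 N.
Spring compression = P/k = 55040/(32×10³) = 1.72 mm.

δ ≈ 1.72 mm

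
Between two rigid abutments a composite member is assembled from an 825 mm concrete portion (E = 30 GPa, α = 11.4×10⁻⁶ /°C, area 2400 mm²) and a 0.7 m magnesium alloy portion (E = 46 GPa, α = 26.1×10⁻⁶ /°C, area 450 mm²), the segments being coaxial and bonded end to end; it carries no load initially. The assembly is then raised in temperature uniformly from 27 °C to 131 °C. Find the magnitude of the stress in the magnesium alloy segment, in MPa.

σ ≈ 141 MPa (compressive)

If the supports were absent, the total length change would be Σ αᵢΔT Lᵢ = 11.4×10⁻⁶×104×825 + 26.1×10⁻⁶×104×700 = 2.878 mm.
The walls prevent any net length change, so an axial force P (same in every segment) develops. Compatibility: P · Σ Lᵢ/(AᵢEᵢ) = δ_free.
Σ Lᵢ/(AᵢEᵢ) = 825/(2400×30×10³) + 700/(450×46×10³) = 4.527×10⁻⁵ mm/N.
Hence P = δ_free / Σ(L/AE) = 2.878/4.527×10⁻⁵ = 63.57 kN (compressive).
σ_{magnesium alloy} = P / A = 63570 / 450 = 141.3 MPa.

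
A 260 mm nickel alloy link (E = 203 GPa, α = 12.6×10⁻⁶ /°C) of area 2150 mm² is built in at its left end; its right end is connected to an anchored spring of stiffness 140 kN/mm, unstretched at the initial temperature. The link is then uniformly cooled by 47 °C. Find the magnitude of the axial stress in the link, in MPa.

Free thermal contraction: δ_free = αΔT L = 12.6×10⁻⁶ × 47 × 260 = 0.154 mm.
Let P be the tensile force in the spring. The link extends elastically by PL/(AE) and the spring stretches by P/k; together these equal δ_free.
So P = δ_free / [L/(AE) + 1/k] = 0.154 / [ 260/(2150×203×10³) + 1/(140×10³) ].
P = 0.154 / 7.739×10⁻⁶ = 19900 N.
σ = P/A = 19900/2150 = 9.254 MPa.

σ ≈ 9.25 MPa (tensile)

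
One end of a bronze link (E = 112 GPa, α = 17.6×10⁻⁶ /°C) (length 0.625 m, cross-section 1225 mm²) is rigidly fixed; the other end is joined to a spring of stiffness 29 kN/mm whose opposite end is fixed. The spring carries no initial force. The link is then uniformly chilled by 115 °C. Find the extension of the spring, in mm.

δ ≈ 1.12 mm

If the spring were absent the link would shorten by αΔT L = 17.6×10⁻⁶ × 115 × 625 = 1.265 mm.
With a force P in the spring, the elastic change of the link is PL/(AE) and that of the spring is P/k; compatibility requires their sum to equal δ_free.
P [ L/(AE) + 1/k ] = δ_free → P [ 625/(1225×112×10³) + 1/(29×10³) ] = 1.265.
P = 1.265 / 3.904×10⁻⁵ = 32400 N.
Spring extension = P/k = 32400/(29×10³) = 1.117 mm.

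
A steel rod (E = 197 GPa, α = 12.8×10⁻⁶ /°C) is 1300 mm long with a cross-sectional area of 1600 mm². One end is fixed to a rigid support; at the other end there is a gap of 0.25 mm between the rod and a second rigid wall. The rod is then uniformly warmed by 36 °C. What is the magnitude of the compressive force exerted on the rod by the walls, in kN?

Unrestrained expansion: δ_free = αΔT L = 12.8×10⁻⁶ × 36 × 1300 = 0.599 mm.
This exceeds the 0.25 mm gap, so the wall pushes back. The portion of expansion that must be recovered elastically is δ_free − gap = 0.599 − 0.25 = 0.349 mm.
That suppressed elongation corresponds to σ = E·Δ/L = 197×10³ × 0.349/1300 = 52.89 MPa.
Force on the wall = σA = 52.89 × 1600 mm² = 84.63 kN.

P ≈ 84.6 kN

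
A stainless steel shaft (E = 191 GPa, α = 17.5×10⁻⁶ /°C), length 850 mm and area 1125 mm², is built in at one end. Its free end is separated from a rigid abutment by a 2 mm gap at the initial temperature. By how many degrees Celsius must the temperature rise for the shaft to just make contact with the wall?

Contact occurs when the free expansion equals the gap: αΔT L = 2 mm.
So ΔT = g/(αL) = 2/(17.5×10⁻⁶ × 850) = 134.5 °C.

ΔT ≈ 134 °C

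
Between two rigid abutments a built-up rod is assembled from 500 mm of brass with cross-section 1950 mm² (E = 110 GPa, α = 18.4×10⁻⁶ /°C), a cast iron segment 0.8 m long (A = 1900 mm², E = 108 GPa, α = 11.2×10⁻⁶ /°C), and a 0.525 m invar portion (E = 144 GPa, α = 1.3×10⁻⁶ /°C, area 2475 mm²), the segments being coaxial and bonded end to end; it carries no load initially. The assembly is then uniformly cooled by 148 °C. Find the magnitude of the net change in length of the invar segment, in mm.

With the walls removed the bar would change length by δ_free = Σ αᵢΔT Lᵢ = 18.4×10⁻⁶×148×500 + 11.2×10⁻⁶×148×800 + 1.3×10⁻⁶×148×525 = 2.789 mm.
The rigid supports impose zero overall length change; the single axial force P common to all segments must satisfy P Σ Lᵢ/(AᵢEᵢ) = δ_free.
Σ Lᵢ/(AᵢEᵢ) = 500/(1950×110×10³) + 800/(1900×108×10³) + 525/(2475×144×10³) = 7.703×10⁻⁶ mm/N.
So P = 2.789 / 7.703×10⁻⁶ = 362 kN, tensile.
For the invar segment, free thermal change = 1.3×10⁻⁶×148×525 = 0.101 mm and elastic change from P = 362000×525/(2475×144×10³) = 0.5333 mm; these oppose, so the net change is 0.432 mm (segment lengthens).

|ΔL| ≈ 0.432 mm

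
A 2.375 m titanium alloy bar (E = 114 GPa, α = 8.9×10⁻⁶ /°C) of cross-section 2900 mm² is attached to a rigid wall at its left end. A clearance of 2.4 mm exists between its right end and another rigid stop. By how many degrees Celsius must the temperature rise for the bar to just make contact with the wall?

Contact occurs when the free expansion equals the gap: αΔT L = 2.4 mm.
ΔT = 2.4 / (8.9×10⁻⁶ × 2375) = 113.5 °C.

ΔT ≈ 114 °C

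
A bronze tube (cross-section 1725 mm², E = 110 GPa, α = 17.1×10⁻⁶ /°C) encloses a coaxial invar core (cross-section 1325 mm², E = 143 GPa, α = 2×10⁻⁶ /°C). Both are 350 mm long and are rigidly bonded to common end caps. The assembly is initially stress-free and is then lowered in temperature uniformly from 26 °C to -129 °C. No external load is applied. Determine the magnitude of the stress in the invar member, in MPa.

σ ≈ 167 MPa (compressive)

Equilibrium of a rigid end plate with no external load gives equal and opposite internal forces ±P in the two members. Since α_{bronze} > α_{invar}, cooling drives the bronze into tension and the invar into compression.
Compatibility of the two members (thermal + elastic change equal): (α₁ − α₂)ΔT = P·[1/(A₁E₁) + 1/(A₂E₂)].
|α₁ − α₂|·ΔT = 15.1×10⁻⁶ × 155 = 0.002341.
1/(A₁E₁) + 1/(A₂E₂) = 1/(1725×110×10³) + 1/(1325×143×10³) = 1.055×10⁻⁸ N⁻¹.
P = 0.002341 / 1.055×10⁻⁸ = 221900 N = 221.9 kN.
σ_{invar} = P/A₂ = 221900/1325 = 167.5 MPa, compressive.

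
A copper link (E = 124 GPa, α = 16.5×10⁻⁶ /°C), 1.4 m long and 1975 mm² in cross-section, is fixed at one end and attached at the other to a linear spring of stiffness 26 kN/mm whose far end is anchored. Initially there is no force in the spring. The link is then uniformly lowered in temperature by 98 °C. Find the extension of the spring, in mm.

If the spring were absent the link would shorten by αΔT L = 16.5×10⁻⁶ × 98 × 1400 = 2.264 mm.
With a force P in the spring, the elastic change of the link is PL/(AE) and that of the spring is P/k; compatibility requires their sum to equal δ_free.
So P = δ_free / [L/(AE) + 1/k] = 2.264 / [ 1400/(1975×124×10³) + 1/(26×10³) ].
P = 2.264 / 4.418×10⁻⁵ = 51240 N.
Spring extension = P/k = 51240/(26×10³) = 1.971 mm.

δ ≈ 1.97 mm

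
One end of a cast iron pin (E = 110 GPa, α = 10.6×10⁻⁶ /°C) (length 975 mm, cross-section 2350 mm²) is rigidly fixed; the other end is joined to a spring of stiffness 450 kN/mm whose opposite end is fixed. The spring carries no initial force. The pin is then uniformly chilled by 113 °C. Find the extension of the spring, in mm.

δ ≈ 0.433 mm

The unrestrained thermal change is αΔT L = 10.6×10⁻⁶ × 113 × 975 = 1.168 mm.
Let P be the tensile force in the spring. The pin extends elastically by PL/(AE) and the spring stretches by P/k; together these equal δ_free.
P [ L/(AE) + 1/k ] = δ_free → P [ 975/(2350×110×10³) + 1/(450×10³) ] = 1.168.
P = 1.168 / 5.994×10⁻⁶ = 194800 N.
Spring extension = P/k = 194800/(450×10³) = 0.433 mm.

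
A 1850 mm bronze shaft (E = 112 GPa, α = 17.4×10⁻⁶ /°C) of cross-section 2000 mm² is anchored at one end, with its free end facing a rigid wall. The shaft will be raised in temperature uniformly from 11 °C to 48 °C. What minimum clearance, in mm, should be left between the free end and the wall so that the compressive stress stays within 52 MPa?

g ≈ 0.332 mm

With no wall the shaft would lengthen by αΔT L = 17.4×10⁻⁶ × 37 × 1850 = 1.191 mm.
At the allowable stress the elastic shortening the wall may impose is σL/E = 52 × 1850 / (112×10³) = 0.8589 mm.
So the gap has to take up the difference, g_min = δ_free − σL/E = 1.191 − 0.8589 = 0.3321 mm.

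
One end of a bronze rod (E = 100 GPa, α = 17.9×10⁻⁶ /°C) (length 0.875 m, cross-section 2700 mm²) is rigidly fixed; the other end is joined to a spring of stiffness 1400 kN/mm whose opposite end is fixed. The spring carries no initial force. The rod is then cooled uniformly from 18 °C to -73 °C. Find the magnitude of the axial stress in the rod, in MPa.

σ ≈ 133 MPa (tensile)

If the spring were absent the rod would shorten by αΔT L = 17.9×10⁻⁶ × 91 × 875 = 1.425 mm.
Let P be the tensile force in the spring. The rod extends elastically by PL/(AE) and the spring stretches by P/k; together these equal δ_free.
P [ L/(AE) + 1/k ] = δ_free → P [ 875/(2700×100×10³) + 1/(1400×10³) ] = 1.425.
P = 1.425 / 3.955×10⁻⁶ = 360400 N.
σ = P/A = 360400/2700 = 133.5 MPa.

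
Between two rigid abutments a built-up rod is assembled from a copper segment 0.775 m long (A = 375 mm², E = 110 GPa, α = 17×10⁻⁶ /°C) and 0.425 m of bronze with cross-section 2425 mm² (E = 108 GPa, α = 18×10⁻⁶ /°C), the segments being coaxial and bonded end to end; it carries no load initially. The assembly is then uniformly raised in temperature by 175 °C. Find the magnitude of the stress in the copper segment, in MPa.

σ ≈ 476 MPa (compressive)

With the walls removed the bar would change length by δ_free = Σ αᵢΔT Lᵢ = 17×10⁻⁶×175×775 + 18×10⁻⁶×175×425 = 3.644 mm.
The walls prevent any net length change, so an axial force P (same in every segment) develops. Compatibility: P · Σ Lᵢ/(AᵢEᵢ) = δ_free.
Σ Lᵢ/(AᵢEᵢ) = 775/(375×110×10³) + 425/(2425×108×10³) = 2.041×10⁻⁵ mm/N.
P = 3.644 / 2.041×10⁻⁵ = 178600 N = 178.6 kN, compressive.
σ_{copper} = P / A = 178600 / 375 = 476.1 MPa.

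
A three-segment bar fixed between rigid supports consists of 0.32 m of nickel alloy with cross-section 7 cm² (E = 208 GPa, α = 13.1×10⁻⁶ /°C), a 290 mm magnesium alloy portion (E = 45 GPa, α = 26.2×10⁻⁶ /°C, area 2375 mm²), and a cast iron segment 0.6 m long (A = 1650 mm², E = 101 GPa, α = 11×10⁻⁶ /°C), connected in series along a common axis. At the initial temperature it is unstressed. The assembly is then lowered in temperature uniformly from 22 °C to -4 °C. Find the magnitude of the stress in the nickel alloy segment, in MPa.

σ ≈ 80.3 MPa (tensile)

Free thermal contraction of the whole bar: Σ αᵢΔT Lᵢ = 13.1×10⁻⁶×26×320 + 26.2×10⁻⁶×26×290 + 11×10⁻⁶×26×600 = 0.4781 mm.
Since the ends are fixed, an axial force P builds up, equal in every segment, with P · Σ Lᵢ/(AᵢEᵢ) = δ_free.
Σ Lᵢ/(AᵢEᵢ) = 320/(700×208×10³) + 290/(2375×45×10³) + 600/(1650×101×10³) = 8.512×10⁻⁶ mm/N.
Hence P = δ_free / Σ(L/AE) = 0.4781/8.512×10⁻⁶ = 56.18 kN (tensile).
σ_{nickel alloy} = P / A = 56180 / 700 = 80.25 MPa.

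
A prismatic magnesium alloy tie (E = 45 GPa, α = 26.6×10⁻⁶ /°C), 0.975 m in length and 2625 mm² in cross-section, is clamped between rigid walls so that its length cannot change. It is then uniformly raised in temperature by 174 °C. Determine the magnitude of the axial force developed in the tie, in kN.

P ≈ 547 kN (compressive)

Full restraint means ε = 0, so the stress is σ = EαΔT = 45×10³ × 26.6×10⁻⁶ × 174 = 208.3 MPa.
Then P = σA = 208.3 × 2625 mm² = 546.7 kN, compressive.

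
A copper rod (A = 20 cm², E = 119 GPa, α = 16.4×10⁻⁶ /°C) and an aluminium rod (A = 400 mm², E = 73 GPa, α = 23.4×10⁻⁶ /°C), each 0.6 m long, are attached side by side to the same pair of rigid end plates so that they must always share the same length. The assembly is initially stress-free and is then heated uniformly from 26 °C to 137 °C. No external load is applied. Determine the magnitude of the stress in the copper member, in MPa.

σ ≈ 10.1 MPa (tensile)

The aluminium has the larger α, so on heating it would change length more than the copper if both were free. The rigid plates force a common final length, so the aluminium is put into compression and the copper into tension, with equal and opposite forces P (no external load).
Compatibility of the two members (thermal + elastic change equal): (α₁ − α₂)ΔT = P·[1/(A₁E₁) + 1/(A₂E₂)].
|α₁ − α₂|·ΔT = 7×10⁻⁶ × 111 = 0.000777.
1/(A₁E₁) + 1/(A₂E₂) = 1/(2000×119×10³) + 1/(400×73×10³) = 3.845×10⁻⁸ N⁻¹.
P = 0.000777 / 3.845×10⁻⁸ = 20210 N = 20.21 kN.
σ_{copper} = P/A₁ = 20210/2000 = 10.1 MPa, tensile.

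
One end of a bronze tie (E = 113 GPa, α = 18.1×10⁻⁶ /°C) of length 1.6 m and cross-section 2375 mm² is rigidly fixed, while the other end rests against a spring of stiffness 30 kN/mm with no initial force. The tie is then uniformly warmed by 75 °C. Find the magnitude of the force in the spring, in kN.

Free thermal expansion: δ_free = αΔT L = 18.1×10⁻⁶ × 75 × 1600 = 2.172 mm.
Let P be the compressive force at the spring. The tie shortens elastically by PL/(AE) and the spring compresses by P/k; together these equal δ_free.
So P = δ_free / [L/(AE) + 1/k] = 2.172 / [ 1600/(2375×113×10³) + 1/(30×10³) ].
P = 2.172 / 3.93×10⁻⁵ = 55270 N.

P ≈ 55.3 kN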